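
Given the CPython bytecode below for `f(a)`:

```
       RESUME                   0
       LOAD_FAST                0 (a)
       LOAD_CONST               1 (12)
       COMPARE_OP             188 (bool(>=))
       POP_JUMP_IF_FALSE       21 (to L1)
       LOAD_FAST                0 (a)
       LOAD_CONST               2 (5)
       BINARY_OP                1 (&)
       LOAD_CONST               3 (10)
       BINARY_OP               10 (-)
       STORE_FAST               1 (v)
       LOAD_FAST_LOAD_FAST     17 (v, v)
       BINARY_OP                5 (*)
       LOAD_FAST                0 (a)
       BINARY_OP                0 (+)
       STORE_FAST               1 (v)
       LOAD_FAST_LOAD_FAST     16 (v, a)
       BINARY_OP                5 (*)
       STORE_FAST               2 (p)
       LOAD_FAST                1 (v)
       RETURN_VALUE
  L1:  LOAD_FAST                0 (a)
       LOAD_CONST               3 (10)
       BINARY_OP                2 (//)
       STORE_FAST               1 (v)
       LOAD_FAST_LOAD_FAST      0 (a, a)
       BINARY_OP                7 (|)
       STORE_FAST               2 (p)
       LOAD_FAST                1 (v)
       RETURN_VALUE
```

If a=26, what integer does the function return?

LOAD_FAST a → push 26. Stack: [26]
LOAD_CONST → push 12. Stack: [26, 12]
COMPARE_OP bool(>=) → 26 vs 12 = True. Stack: [True]
POP_JUMP_IF_FALSE → pop True; no jump. Stack: []
LOAD_FAST a → push 26. Stack: [26]
LOAD_CONST → push 5. Stack: [26, 5]
BINARY_OP & → 26 & 5 = 0. Stack: [0]
LOAD_CONST → push 10. Stack: [0, 10]
BINARY_OP - → 0 - 10 = -10. Stack: [-10]
STORE_FAST v → v=-10. Stack: []
LOAD_FAST_LOAD_FAST v,v → push -10,-10. Stack: [-10, -10]
BINARY_OP * → -10 * -10 = 100. Stack: [100]
LOAD_FAST a → push 26. Stack: [100, 26]
BINARY_OP + → 100 + 26 = 126. Stack: [126]
STORE_FAST v → v=126. Stack: []
LOAD_FAST_LOAD_FAST v,a → push 126,26. Stack: [126, 26]
BINARY_OP * → 126 * 26 = 3276. Stack: [3276]
STORE_FAST p → p=3276. Stack: []
LOAD_FAST v → push 126. Stack: [126]
RETURN_VALUE → return 126.

126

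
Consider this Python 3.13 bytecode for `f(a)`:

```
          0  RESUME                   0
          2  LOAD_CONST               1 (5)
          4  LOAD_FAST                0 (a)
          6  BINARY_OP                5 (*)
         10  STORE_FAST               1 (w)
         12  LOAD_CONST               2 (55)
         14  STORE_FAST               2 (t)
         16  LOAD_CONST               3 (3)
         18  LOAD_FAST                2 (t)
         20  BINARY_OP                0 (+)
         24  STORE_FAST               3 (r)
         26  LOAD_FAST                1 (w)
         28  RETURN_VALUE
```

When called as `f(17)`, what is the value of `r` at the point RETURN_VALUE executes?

58

LOAD_CONST → push 5. Stack: [5]
LOAD_FAST a → push 17. Stack: [5, 17]
BINARY_OP * → 5 * 17 = 85. Stack: [85]
STORE_FAST w → w=85. Stack: []
LOAD_CONST → push 55. Stack: [55]
STORE_FAST t → t=55. Stack: []
LOAD_CONST → push 3. Stack: [3]
LOAD_FAST t → push 55. Stack: [3, 55]
BINARY_OP + → 3 + 55 = 58. Stack: [58]
STORE_FAST r → r=58. Stack: []
LOAD_FAST w → push 85. Stack: [85]
RETURN_VALUE → return 85.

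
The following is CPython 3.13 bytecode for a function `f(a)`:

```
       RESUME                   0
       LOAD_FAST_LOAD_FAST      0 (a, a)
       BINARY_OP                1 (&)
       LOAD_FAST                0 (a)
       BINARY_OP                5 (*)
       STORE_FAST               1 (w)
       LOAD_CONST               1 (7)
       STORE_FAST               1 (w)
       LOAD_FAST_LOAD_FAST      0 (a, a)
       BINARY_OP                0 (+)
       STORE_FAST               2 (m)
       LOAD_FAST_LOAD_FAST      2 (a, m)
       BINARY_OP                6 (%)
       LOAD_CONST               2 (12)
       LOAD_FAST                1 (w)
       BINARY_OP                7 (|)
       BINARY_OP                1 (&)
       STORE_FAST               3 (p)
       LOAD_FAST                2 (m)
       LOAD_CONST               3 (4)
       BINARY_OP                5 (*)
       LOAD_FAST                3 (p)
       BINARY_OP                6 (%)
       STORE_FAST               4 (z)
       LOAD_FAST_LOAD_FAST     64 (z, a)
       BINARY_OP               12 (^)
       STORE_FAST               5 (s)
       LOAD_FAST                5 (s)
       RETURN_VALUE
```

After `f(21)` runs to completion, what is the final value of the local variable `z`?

LOAD_FAST_LOAD_FAST a,a → push 21,21. Stack: [21, 21]
BINARY_OP & → 21 & 21 = 21. Stack: [21]
LOAD_FAST a → push 21. Stack: [21, 21]
BINARY_OP * → 21 * 21 = 441. Stack: [441]
STORE_FAST w → w=441. Stack: []
LOAD_CONST → push 7. Stack: [7]
STORE_FAST w → w=7. Stack: []
LOAD_FAST_LOAD_FAST a,a → push 21,21. Stack: [21, 21]
BINARY_OP + → 21 + 21 = 42. Stack: [42]
STORE_FAST m → m=42. Stack: []
LOAD_FAST_LOAD_FAST a,m → push 21,42. Stack: [21, 42]
BINARY_OP % → 21 % 42 = 21. Stack: [21]
LOAD_CONST → push 12. Stack: [21, 12]
LOAD_FAST w → push 7. Stack: [21, 12, 7]
BINARY_OP | → 12 | 7 = 15. Stack: [21, 15]
BINARY_OP & → 21 & 15 = 5. Stack: [5]
STORE_FAST p → p=5. Stack: []
LOAD_FAST m → push 42. Stack: [42]
LOAD_CONST → push 4. Stack: [42, 4]
BINARY_OP * → 42 * 4 = 168. Stack: [168]
LOAD_FAST p → push 5. Stack: [168, 5]
BINARY_OP % → 168 % 5 = 3. Stack: [3]
STORE_FAST z → z=3. Stack: []
LOAD_FAST_LOAD_FAST z,a → push 3,21. Stack: [3, 21]
BINARY_OP ^ → 3 ^ 21 = 22. Stack: [22]
STORE_FAST s → s=22. Stack: []
LOAD_FAST s → push 22. Stack: [22]
RETURN_VALUE → return 22.

3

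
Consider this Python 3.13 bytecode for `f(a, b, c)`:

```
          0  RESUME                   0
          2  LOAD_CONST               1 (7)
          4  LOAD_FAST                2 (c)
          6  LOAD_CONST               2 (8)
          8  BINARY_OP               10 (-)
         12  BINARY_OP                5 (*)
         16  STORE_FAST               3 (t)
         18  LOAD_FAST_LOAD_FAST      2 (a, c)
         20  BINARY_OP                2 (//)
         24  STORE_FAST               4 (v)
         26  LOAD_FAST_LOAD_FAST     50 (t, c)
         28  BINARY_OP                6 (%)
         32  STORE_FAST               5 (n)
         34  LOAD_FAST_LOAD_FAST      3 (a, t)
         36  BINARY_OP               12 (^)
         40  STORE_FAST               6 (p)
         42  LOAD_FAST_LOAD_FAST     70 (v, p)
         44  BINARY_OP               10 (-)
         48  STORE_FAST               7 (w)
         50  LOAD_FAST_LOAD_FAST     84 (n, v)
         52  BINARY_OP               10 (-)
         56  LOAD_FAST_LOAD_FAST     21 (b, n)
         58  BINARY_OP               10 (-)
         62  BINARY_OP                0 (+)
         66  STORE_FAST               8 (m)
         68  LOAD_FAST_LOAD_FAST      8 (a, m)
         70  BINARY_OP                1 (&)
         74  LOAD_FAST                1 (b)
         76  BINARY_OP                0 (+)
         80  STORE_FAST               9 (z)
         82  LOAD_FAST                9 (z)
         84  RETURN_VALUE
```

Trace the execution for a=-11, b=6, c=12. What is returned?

11

LOAD_CONST → push 7. Stack: [7]
LOAD_FAST c → push 12. Stack: [7, 12]
LOAD_CONST → push 8. Stack: [7, 12, 8]
BINARY_OP - → 12 - 8 = 4. Stack: [7, 4]
BINARY_OP * → 7 * 4 = 28. Stack: [28]
STORE_FAST t → t=28. Stack: []
LOAD_FAST_LOAD_FAST a,c → push -11,12. Stack: [-11, 12]
BINARY_OP // → -11 // 12 = -1. Stack: [-1]
STORE_FAST v → v=-1. Stack: []
LOAD_FAST_LOAD_FAST t,c → push 28,12. Stack: [28, 12]
BINARY_OP % → 28 % 12 = 4. Stack: [4]
STORE_FAST n → n=4. Stack: []
LOAD_FAST_LOAD_FAST a,t → push -11,28. Stack: [-11, 28]
BINARY_OP ^ → -11 ^ 28 = -23. Stack: [-23]
STORE_FAST p → p=-23. Stack: []
LOAD_FAST_LOAD_FAST v,p → push -1,-23. Stack: [-1, -23]
BINARY_OP - → -1 - -23 = 22. Stack: [22]
STORE_FAST w → w=22. Stack: []
LOAD_FAST_LOAD_FAST n,v → push 4,-1. Stack: [4, -1]
BINARY_OP - → 4 - -1 = 5. Stack: [5]
LOAD_FAST_LOAD_FAST b,n → push 6,4. Stack: [5, 6, 4]
BINARY_OP - → 6 - 4 = 2. Stack: [5, 2]
BINARY_OP + → 5 + 2 = 7. Stack: [7]
STORE_FAST m → m=7. Stack: []
LOAD_FAST_LOAD_FAST a,m → push -11,7. Stack: [-11, 7]
BINARY_OP & → -11 & 7 = 5. Stack: [5]
LOAD_FAST b → push 6. Stack: [5, 6]
BINARY_OP + → 5 + 6 = 11. Stack: [11]
STORE_FAST z → z=11. Stack: []
LOAD_FAST z → push 11. Stack: [11]
RETURN_VALUE → return 11.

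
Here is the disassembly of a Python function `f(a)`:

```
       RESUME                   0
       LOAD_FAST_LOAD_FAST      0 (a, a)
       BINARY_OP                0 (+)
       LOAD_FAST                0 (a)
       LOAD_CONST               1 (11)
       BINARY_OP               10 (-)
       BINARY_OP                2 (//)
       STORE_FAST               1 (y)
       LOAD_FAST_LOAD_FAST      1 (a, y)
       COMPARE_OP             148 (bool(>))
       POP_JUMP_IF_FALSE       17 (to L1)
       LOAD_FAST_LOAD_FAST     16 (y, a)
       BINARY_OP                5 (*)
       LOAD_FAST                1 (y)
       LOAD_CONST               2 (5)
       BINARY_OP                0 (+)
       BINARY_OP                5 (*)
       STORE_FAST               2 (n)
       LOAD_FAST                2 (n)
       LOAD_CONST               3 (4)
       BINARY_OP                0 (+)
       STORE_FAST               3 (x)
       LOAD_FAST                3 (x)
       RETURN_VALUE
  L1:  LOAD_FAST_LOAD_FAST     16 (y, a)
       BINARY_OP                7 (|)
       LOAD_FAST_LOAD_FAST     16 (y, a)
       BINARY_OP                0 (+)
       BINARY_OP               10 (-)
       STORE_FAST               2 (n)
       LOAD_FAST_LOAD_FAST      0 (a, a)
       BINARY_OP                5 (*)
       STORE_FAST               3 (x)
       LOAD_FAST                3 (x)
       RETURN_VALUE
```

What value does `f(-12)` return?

LOAD_FAST_LOAD_FAST a,a → push -12,-12. Stack: [-12, -12]
BINARY_OP + → -12 + -12 = -24. Stack: [-24]
LOAD_FAST a → push -12. Stack: [-24, -12]
LOAD_CONST → push 11. Stack: [-24, -12, 11]
BINARY_OP - → -12 - 11 = -23. Stack: [-24, -23]
BINARY_OP // → -24 // -23 = 1. Stack: [1]
STORE_FAST y → y=1. Stack: []
LOAD_FAST_LOAD_FAST a,y → push -12,1. Stack: [-12, 1]
COMPARE_OP bool(>) → -12 vs 1 = False. Stack: [False]
POP_JUMP_IF_FALSE → pop False; jump. Stack: []
LOAD_FAST_LOAD_FAST y,a → push 1,-12. Stack: [1, -12]
BINARY_OP | → 1 | -12 = -11. Stack: [-11]
LOAD_FAST_LOAD_FAST y,a → push 1,-12. Stack: [-11, 1, -12]
BINARY_OP + → 1 + -12 = -11. Stack: [-11, -11]
BINARY_OP - → -11 - -11 = 0. Stack: [0]
STORE_FAST n → n=0. Stack: []
LOAD_FAST_LOAD_FAST a,a → push -12,-12. Stack: [-12, -12]
BINARY_OP * → -12 * -12 = 144. Stack: [144]
STORE_FAST x → x=144. Stack: []
LOAD_FAST x → push 144. Stack: [144]
RETURN_VALUE → return 144.

144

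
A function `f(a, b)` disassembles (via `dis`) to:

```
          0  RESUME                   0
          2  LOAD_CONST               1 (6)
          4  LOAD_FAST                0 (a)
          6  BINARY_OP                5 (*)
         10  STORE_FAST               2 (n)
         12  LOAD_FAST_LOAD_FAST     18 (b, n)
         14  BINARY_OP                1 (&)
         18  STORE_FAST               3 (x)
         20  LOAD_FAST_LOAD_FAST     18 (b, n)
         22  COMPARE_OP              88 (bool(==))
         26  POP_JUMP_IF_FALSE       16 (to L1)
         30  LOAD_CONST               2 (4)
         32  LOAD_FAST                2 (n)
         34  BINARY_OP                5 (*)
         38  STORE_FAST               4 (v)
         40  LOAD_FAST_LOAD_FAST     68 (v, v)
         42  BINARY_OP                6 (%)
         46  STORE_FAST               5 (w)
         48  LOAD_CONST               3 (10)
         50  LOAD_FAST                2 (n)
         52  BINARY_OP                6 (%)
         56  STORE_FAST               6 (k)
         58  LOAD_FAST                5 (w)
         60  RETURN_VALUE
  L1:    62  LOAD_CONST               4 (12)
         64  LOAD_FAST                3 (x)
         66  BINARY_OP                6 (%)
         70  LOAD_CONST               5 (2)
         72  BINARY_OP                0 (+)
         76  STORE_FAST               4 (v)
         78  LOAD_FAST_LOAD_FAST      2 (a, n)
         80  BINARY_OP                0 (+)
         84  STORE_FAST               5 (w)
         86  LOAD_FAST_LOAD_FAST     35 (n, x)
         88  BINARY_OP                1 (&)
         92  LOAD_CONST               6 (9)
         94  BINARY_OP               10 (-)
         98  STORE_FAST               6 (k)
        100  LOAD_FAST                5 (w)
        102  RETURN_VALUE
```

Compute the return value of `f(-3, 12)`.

-21

LOAD_CONST → push 6. Stack: [6]
LOAD_FAST a → push -3. Stack: [6, -3]
BINARY_OP * → 6 * -3 = -18. Stack: [-18]
STORE_FAST n → n=-18. Stack: []
LOAD_FAST_LOAD_FAST b,n → push 12,-18. Stack: [12, -18]
BINARY_OP & → 12 & -18 = 12. Stack: [12]
STORE_FAST x → x=12. Stack: []
LOAD_FAST_LOAD_FAST b,n → push 12,-18. Stack: [12, -18]
COMPARE_OP bool(==) → 12 vs -18 = False. Stack: [False]
POP_JUMP_IF_FALSE → pop False; jump. Stack: []
LOAD_CONST → push 12. Stack: [12]
LOAD_FAST x → push 12. Stack: [12, 12]
BINARY_OP % → 12 % 12 = 0. Stack: [0]
LOAD_CONST → push 2. Stack: [0, 2]
BINARY_OP + → 0 + 2 = 2. Stack: [2]
STORE_FAST v → v=2. Stack: []
LOAD_FAST_LOAD_FAST a,n → push -3,-18. Stack: [-3, -18]
BINARY_OP + → -3 + -18 = -21. Stack: [-21]
STORE_FAST w → w=-21. Stack: []
LOAD_FAST_LOAD_FAST n,x → push -18,12. Stack: [-18, 12]
BINARY_OP & → -18 & 12 = 12. Stack: [12]
LOAD_CONST → push 9. Stack: [12, 9]
BINARY_OP - → 12 - 9 = 3. Stack: [3]
STORE_FAST k → k=3. Stack: []
LOAD_FAST w → push -21. Stack: [-21]
RETURN_VALUE → return -21.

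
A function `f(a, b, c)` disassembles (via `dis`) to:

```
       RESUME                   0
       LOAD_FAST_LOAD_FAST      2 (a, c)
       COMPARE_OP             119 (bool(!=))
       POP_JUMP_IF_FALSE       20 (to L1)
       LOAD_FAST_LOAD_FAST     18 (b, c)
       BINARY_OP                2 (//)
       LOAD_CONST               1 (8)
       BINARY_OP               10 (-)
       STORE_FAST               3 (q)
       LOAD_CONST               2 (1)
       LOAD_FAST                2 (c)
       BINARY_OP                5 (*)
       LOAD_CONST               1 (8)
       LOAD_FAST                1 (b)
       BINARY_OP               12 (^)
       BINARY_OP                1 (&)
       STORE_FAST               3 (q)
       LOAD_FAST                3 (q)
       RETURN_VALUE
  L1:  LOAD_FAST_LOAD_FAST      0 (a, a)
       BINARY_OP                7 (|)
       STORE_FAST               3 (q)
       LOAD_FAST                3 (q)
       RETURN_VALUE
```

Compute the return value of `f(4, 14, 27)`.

2

LOAD_FAST_LOAD_FAST a,c → push 4,27. Stack: [4, 27]
COMPARE_OP bool(!=) → 4 vs 27 = True. Stack: [True]
POP_JUMP_IF_FALSE → pop True; no jump. Stack: []
LOAD_FAST_LOAD_FAST b,c → push 14,27. Stack: [14, 27]
BINARY_OP // → 14 // 27 = 0. Stack: [0]
LOAD_CONST → push 8. Stack: [0, 8]
BINARY_OP - → 0 - 8 = -8. Stack: [-8]
STORE_FAST q → q=-8. Stack: []
LOAD_CONST → push 1. Stack: [1]
LOAD_FAST c → push 27. Stack: [1, 27]
BINARY_OP * → 1 * 27 = 27. Stack: [27]
LOAD_CONST → push 8. Stack: [27, 8]
LOAD_FAST b → push 14. Stack: [27, 8, 14]
BINARY_OP ^ → 8 ^ 14 = 6. Stack: [27, 6]
BINARY_OP & → 27 & 6 = 2. Stack: [2]
STORE_FAST q → q=2. Stack: []
LOAD_FAST q → push 2. Stack: [2]
RETURN_VALUE → return 2.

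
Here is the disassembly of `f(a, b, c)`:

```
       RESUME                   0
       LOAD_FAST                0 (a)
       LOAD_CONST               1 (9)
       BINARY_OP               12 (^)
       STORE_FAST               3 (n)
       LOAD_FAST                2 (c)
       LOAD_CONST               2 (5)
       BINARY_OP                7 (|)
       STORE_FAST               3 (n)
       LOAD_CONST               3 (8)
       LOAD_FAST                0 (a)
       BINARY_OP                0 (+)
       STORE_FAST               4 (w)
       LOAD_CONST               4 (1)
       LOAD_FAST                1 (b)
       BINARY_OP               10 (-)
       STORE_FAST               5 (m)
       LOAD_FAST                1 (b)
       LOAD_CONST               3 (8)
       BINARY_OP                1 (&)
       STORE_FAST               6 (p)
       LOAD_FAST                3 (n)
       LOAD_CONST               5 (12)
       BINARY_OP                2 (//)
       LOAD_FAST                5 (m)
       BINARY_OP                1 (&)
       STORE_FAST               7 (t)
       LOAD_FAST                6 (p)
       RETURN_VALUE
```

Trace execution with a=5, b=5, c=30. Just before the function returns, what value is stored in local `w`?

13

LOAD_FAST a → push 5. Stack: [5]
LOAD_CONST → push 9. Stack: [5, 9]
BINARY_OP ^ → 5 ^ 9 = 12. Stack: [12]
STORE_FAST n → n=12. Stack: []
LOAD_FAST c → push 30. Stack: [30]
LOAD_CONST → push 5. Stack: [30, 5]
BINARY_OP | → 30 | 5 = 31. Stack: [31]
STORE_FAST n → n=31. Stack: []
LOAD_CONST → push 8. Stack: [8]
LOAD_FAST a → push 5. Stack: [8, 5]
BINARY_OP + → 8 + 5 = 13. Stack: [13]
STORE_FAST w → w=13. Stack: []
LOAD_CONST → push 1. Stack: [1]
LOAD_FAST b → push 5. Stack: [1, 5]
BINARY_OP - → 1 - 5 = -4. Stack: [-4]
STORE_FAST m → m=-4. Stack: []
LOAD_FAST b → push 5. Stack: [5]
LOAD_CONST → push 8. Stack: [5, 8]
BINARY_OP & → 5 & 8 = 0. Stack: [0]
STORE_FAST p → p=0. Stack: []
LOAD_FAST n → push 31. Stack: [31]
LOAD_CONST → push 12. Stack: [31, 12]
BINARY_OP // → 31 // 12 = 2. Stack: [2]
LOAD_FAST m → push -4. Stack: [2, -4]
BINARY_OP & → 2 & -4 = 0. Stack: [0]
STORE_FAST t → t=0. Stack: []
LOAD_FAST p → push 0. Stack: [0]
RETURN_VALUE → return 0.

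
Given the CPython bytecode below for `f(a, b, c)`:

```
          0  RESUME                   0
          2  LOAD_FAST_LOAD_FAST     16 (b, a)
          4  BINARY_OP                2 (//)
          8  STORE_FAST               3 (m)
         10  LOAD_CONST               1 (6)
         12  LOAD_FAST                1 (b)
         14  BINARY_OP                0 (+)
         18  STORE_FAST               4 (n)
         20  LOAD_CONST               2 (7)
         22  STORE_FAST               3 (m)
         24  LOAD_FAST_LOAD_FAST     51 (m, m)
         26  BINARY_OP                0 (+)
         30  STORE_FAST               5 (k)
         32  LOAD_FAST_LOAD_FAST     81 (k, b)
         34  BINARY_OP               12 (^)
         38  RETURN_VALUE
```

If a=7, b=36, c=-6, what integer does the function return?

LOAD_FAST_LOAD_FAST b,a → push 36,7. Stack: [36, 7]
BINARY_OP // → 36 // 7 = 5. Stack: [5]
STORE_FAST m → m=5. Stack: []
LOAD_CONST → push 6. Stack: [6]
LOAD_FAST b → push 36. Stack: [6, 36]
BINARY_OP + → 6 + 36 = 42. Stack: [42]
STORE_FAST n → n=42. Stack: []
LOAD_CONST → push 7. Stack: [7]
STORE_FAST m → m=7. Stack: []
LOAD_FAST_LOAD_FAST m,m → push 7,7. Stack: [7, 7]
BINARY_OP + → 7 + 7 = 14. Stack: [14]
STORE_FAST k → k=14. Stack: []
LOAD_FAST_LOAD_FAST k,b → push 14,36. Stack: [14, 36]
BINARY_OP ^ → 14 ^ 36 = 42. Stack: [42]
RETURN_VALUE → return 42.

42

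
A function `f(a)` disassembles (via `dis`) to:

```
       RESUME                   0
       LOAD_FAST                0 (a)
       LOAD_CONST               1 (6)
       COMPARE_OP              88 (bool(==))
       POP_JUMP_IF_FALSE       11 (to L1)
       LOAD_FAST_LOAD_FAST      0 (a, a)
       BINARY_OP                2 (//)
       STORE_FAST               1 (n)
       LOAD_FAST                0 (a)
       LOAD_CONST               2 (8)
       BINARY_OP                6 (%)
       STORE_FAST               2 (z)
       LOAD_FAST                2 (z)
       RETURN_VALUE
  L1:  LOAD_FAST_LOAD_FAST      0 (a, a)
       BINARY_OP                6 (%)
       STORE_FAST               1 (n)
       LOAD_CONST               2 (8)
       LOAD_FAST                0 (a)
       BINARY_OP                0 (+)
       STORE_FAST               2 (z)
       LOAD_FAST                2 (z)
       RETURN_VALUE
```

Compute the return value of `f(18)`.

26

LOAD_FAST a → push 18. Stack: [18]
LOAD_CONST → push 6. Stack: [18, 6]
COMPARE_OP bool(==) → 18 vs 6 = False. Stack: [False]
POP_JUMP_IF_FALSE → pop False; jump. Stack: []
LOAD_FAST_LOAD_FAST a,a → push 18,18. Stack: [18, 18]
BINARY_OP % → 18 % 18 = 0. Stack: [0]
STORE_FAST n → n=0. Stack: []
LOAD_CONST → push 8. Stack: [8]
LOAD_FAST a → push 18. Stack: [8, 18]
BINARY_OP + → 8 + 18 = 26. Stack: [26]
STORE_FAST z → z=26. Stack: []
LOAD_FAST z → push 26. Stack: [26]
RETURN_VALUE → return 26.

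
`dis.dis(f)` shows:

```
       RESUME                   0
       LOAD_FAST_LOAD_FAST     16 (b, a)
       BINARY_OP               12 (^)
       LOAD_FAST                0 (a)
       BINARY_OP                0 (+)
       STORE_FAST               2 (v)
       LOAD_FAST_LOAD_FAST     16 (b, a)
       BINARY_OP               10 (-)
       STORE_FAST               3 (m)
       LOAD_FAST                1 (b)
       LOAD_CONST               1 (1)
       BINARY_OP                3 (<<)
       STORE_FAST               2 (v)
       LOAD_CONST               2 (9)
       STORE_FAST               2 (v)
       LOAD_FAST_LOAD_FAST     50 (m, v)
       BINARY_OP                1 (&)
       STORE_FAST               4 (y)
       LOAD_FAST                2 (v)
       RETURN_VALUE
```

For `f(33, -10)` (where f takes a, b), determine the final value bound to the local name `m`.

-43

LOAD_FAST_LOAD_FAST b,a → push -10,33. Stack: [-10, 33]
BINARY_OP ^ → -10 ^ 33 = -41. Stack: [-41]
LOAD_FAST a → push 33. Stack: [-41, 33]
BINARY_OP + → -41 + 33 = -8. Stack: [-8]
STORE_FAST v → v=-8. Stack: []
LOAD_FAST_LOAD_FAST b,a → push -10,33. Stack: [-10, 33]
BINARY_OP - → -10 - 33 = -43. Stack: [-43]
STORE_FAST m → m=-43. Stack: []
LOAD_FAST b → push -10. Stack: [-10]
LOAD_CONST → push 1. Stack: [-10, 1]
BINARY_OP << → -10 << 1 = -20. Stack: [-20]
STORE_FAST v → v=-20. Stack: []
LOAD_CONST → push 9. Stack: [9]
STORE_FAST v → v=9. Stack: []
LOAD_FAST_LOAD_FAST m,v → push -43,9. Stack: [-43, 9]
BINARY_OP & → -43 & 9 = 1. Stack: [1]
STORE_FAST y → y=1. Stack: []
LOAD_FAST v → push 9. Stack: [9]
RETURN_VALUE → return 9.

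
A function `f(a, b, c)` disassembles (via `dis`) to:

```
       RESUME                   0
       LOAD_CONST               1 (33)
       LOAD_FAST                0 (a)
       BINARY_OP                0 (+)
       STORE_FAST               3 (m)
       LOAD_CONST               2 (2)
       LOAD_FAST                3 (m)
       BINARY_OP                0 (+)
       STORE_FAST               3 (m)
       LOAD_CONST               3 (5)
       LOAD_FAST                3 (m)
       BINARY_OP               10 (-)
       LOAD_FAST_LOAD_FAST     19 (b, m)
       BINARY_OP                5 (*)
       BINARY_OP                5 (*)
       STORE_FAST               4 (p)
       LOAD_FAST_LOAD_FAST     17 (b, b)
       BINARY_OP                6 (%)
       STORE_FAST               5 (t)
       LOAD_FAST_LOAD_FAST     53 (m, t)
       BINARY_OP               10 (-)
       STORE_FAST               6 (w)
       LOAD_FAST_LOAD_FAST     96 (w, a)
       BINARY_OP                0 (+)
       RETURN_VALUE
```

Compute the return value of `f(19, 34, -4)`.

73

LOAD_CONST → push 33. Stack: [33]
LOAD_FAST a → push 19. Stack: [33, 19]
BINARY_OP + → 33 + 19 = 52. Stack: [52]
STORE_FAST m → m=52. Stack: []
LOAD_CONST → push 2. Stack: [2]
LOAD_FAST m → push 52. Stack: [2, 52]
BINARY_OP + → 2 + 52 = 54. Stack: [54]
STORE_FAST m → m=54. Stack: []
LOAD_CONST → push 5. Stack: [5]
LOAD_FAST m → push 54. Stack: [5, 54]
BINARY_OP - → 5 - 54 = -49. Stack: [-49]
LOAD_FAST_LOAD_FAST b,m → push 34,54. Stack: [-49, 34, 54]
BINARY_OP * → 34 * 54 = 1836. Stack: [-49, 1836]
BINARY_OP * → -49 * 1836 = -89964. Stack: [-89964]
STORE_FAST p → p=-89964. Stack: []
LOAD_FAST_LOAD_FAST b,b → push 34,34. Stack: [34, 34]
BINARY_OP % → 34 % 34 = 0. Stack: [0]
STORE_FAST t → t=0. Stack: []
LOAD_FAST_LOAD_FAST m,t → push 54,0. Stack: [54, 0]
BINARY_OP - → 54 - 0 = 54. Stack: [54]
STORE_FAST w → w=54. Stack: []
LOAD_FAST_LOAD_FAST w,a → push 54,19. Stack: [54, 19]
BINARY_OP + → 54 + 19 = 73. Stack: [73]
RETURN_VALUE → return 73.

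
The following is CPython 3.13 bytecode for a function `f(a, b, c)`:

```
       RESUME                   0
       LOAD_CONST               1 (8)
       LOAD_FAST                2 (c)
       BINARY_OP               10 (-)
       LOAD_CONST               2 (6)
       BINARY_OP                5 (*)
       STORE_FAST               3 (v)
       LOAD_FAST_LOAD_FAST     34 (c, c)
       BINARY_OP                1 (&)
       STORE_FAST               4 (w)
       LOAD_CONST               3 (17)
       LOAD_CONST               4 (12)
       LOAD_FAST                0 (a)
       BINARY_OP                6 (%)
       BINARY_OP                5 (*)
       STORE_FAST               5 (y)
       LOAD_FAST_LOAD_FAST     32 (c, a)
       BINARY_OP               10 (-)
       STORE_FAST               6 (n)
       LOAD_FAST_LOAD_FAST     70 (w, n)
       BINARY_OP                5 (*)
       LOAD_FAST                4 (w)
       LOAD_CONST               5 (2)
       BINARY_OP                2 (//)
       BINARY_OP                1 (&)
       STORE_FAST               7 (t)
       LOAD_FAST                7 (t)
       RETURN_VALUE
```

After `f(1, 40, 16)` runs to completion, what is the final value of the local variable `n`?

15

LOAD_CONST → push 8. Stack: [8]
LOAD_FAST c → push 16. Stack: [8, 16]
BINARY_OP - → 8 - 16 = -8. Stack: [-8]
LOAD_CONST → push 6. Stack: [-8, 6]
BINARY_OP * → -8 * 6 = -48. Stack: [-48]
STORE_FAST v → v=-48. Stack: []
LOAD_FAST_LOAD_FAST c,c → push 16,16. Stack: [16, 16]
BINARY_OP & → 16 & 16 = 16. Stack: [16]
STORE_FAST w → w=16. Stack: []
LOAD_CONST → push 17. Stack: [17]
LOAD_CONST → push 12. Stack: [17, 12]
LOAD_FAST a → push 1. Stack: [17, 12, 1]
BINARY_OP % → 12 % 1 = 0. Stack: [17, 0]
BINARY_OP * → 17 * 0 = 0. Stack: [0]
STORE_FAST y → y=0. Stack: []
LOAD_FAST_LOAD_FAST c,a → push 16,1. Stack: [16, 1]
BINARY_OP - → 16 - 1 = 15. Stack: [15]
STORE_FAST n → n=15. Stack: []
LOAD_FAST_LOAD_FAST w,n → push 16,15. Stack: [16, 15]
BINARY_OP * → 16 * 15 = 240. Stack: [240]
LOAD_FAST w → push 16. Stack: [240, 16]
LOAD_CONST → push 2. Stack: [240, 16, 2]
BINARY_OP // → 16 // 2 = 8. Stack: [240, 8]
BINARY_OP & → 240 & 8 = 0. Stack: [0]
STORE_FAST t → t=0. Stack: []
LOAD_FAST t → push 0. Stack: [0]
RETURN_VALUE → return 0.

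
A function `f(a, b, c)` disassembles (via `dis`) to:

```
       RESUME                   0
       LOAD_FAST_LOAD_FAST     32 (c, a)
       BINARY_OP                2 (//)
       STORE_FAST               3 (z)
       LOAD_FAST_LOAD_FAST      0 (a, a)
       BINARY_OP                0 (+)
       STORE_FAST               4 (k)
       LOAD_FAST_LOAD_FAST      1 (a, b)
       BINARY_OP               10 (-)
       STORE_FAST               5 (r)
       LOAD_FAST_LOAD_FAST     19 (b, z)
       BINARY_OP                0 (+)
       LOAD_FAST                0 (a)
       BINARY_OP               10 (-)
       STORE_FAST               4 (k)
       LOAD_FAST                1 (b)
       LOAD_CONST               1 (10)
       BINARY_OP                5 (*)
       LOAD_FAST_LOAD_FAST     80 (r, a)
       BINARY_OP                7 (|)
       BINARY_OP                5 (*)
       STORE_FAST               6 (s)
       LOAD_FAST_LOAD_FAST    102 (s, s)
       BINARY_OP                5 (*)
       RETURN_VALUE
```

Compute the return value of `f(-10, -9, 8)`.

8100

LOAD_FAST_LOAD_FAST c,a → push 8,-10. Stack: [8, -10]
BINARY_OP // → 8 // -10 = -1. Stack: [-1]
STORE_FAST z → z=-1. Stack: []
LOAD_FAST_LOAD_FAST a,a → push -10,-10. Stack: [-10, -10]
BINARY_OP + → -10 + -10 = -20. Stack: [-20]
STORE_FAST k → k=-20. Stack: []
LOAD_FAST_LOAD_FAST a,b → push -10,-9. Stack: [-10, -9]
BINARY_OP - → -10 - -9 = -1. Stack: [-1]
STORE_FAST r → r=-1. Stack: []
LOAD_FAST_LOAD_FAST b,z → push -9,-1. Stack: [-9, -1]
BINARY_OP + → -9 + -1 = -10. Stack: [-10]
LOAD_FAST a → push -10. Stack: [-10, -10]
BINARY_OP - → -10 - -10 = 0. Stack: [0]
STORE_FAST k → k=0. Stack: []
LOAD_FAST b → push -9. Stack: [-9]
LOAD_CONST → push 10. Stack: [-9, 10]
BINARY_OP * → -9 * 10 = -90. Stack: [-90]
LOAD_FAST_LOAD_FAST r,a → push -1,-10. Stack: [-90, -1, -10]
BINARY_OP | → -1 | -10 = -1. Stack: [-90, -1]
BINARY_OP * → -90 * -1 = 90. Stack: [90]
STORE_FAST s → s=90. Stack: []
LOAD_FAST_LOAD_FAST s,s → push 90,90. Stack: [90, 90]
BINARY_OP * → 90 * 90 = 8100. Stack: [8100]
RETURN_VALUE → return 8100.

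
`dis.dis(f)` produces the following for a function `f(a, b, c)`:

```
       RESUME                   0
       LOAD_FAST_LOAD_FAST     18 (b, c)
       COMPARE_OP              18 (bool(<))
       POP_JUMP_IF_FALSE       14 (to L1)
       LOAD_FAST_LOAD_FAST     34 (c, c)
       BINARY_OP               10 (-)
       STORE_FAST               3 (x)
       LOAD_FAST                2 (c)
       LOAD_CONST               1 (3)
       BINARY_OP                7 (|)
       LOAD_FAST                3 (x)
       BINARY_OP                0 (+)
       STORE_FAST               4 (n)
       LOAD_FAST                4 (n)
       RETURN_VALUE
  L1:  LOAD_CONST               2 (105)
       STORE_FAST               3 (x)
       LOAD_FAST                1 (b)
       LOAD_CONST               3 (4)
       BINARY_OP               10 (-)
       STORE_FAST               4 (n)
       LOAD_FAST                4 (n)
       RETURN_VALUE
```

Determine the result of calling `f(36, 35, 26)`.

LOAD_FAST_LOAD_FAST b,c → push 35,26. Stack: [35, 26]
COMPARE_OP bool(<) → 35 vs 26 = False. Stack: [False]
POP_JUMP_IF_FALSE → pop False; jump. Stack: []
LOAD_CONST → push 105. Stack: [105]
STORE_FAST x → x=105. Stack: []
LOAD_FAST b → push 35. Stack: [35]
LOAD_CONST → push 4. Stack: [35, 4]
BINARY_OP - → 35 - 4 = 31. Stack: [31]
STORE_FAST n → n=31. Stack: []
LOAD_FAST n → push 31. Stack: [31]
RETURN_VALUE → return 31.

31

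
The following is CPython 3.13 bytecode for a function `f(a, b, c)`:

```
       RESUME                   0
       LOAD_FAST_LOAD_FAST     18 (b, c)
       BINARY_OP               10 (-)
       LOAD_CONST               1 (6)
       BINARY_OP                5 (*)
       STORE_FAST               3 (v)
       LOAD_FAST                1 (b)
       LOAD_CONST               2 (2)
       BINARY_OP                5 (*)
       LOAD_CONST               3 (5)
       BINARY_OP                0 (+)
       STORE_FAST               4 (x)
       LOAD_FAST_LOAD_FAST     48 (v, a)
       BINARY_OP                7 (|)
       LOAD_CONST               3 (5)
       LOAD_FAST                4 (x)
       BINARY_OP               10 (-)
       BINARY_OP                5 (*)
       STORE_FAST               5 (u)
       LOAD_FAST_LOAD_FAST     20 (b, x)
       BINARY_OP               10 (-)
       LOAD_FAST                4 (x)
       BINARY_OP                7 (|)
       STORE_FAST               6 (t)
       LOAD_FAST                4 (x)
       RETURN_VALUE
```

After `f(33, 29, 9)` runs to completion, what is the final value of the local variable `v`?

120

LOAD_FAST_LOAD_FAST b,c → push 29,9. Stack: [29, 9]
BINARY_OP - → 29 - 9 = 20. Stack: [20]
LOAD_CONST → push 6. Stack: [20, 6]
BINARY_OP * → 20 * 6 = 120. Stack: [120]
STORE_FAST v → v=120. Stack: []
LOAD_FAST b → push 29. Stack: [29]
LOAD_CONST → push 2. Stack: [29, 2]
BINARY_OP * → 29 * 2 = 58. Stack: [58]
LOAD_CONST → push 5. Stack: [58, 5]
BINARY_OP + → 58 + 5 = 63. Stack: [63]
STORE_FAST x → x=63. Stack: []
LOAD_FAST_LOAD_FAST v,a → push 120,33. Stack: [120, 33]
BINARY_OP | → 120 | 33 = 121. Stack: [121]
LOAD_CONST → push 5. Stack: [121, 5]
LOAD_FAST x → push 63. Stack: [121, 5, 63]
BINARY_OP - → 5 - 63 = -58. Stack: [121, -58]
BINARY_OP * → 121 * -58 = -7018. Stack: [-7018]
STORE_FAST u → u=-7018. Stack: []
LOAD_FAST_LOAD_FAST b,x → push 29,63. Stack: [29, 63]
BINARY_OP - → 29 - 63 = -34. Stack: [-34]
LOAD_FAST x → push 63. Stack: [-34, 63]
BINARY_OP | → -34 | 63 = -1. Stack: [-1]
STORE_FAST t → t=-1. Stack: []
LOAD_FAST x → push 63. Stack: [63]
RETURN_VALUE → return 63.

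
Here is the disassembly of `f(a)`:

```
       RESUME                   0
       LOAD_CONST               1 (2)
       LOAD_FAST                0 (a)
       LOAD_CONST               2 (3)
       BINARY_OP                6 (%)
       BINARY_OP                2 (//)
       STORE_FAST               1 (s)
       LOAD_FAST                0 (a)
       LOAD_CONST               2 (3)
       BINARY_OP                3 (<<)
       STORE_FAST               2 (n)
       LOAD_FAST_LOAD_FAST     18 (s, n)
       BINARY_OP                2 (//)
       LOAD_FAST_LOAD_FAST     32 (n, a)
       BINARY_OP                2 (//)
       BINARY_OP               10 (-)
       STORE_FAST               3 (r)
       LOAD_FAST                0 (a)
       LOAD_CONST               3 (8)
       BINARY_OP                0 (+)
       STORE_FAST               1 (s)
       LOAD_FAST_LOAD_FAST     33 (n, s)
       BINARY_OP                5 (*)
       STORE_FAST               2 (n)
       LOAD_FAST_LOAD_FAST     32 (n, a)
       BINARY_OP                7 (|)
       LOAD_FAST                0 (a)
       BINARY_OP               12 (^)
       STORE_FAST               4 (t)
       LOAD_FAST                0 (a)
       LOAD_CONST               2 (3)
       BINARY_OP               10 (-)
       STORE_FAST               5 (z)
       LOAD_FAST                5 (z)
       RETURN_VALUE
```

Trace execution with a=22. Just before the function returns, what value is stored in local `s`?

30

LOAD_CONST → push 2. Stack: [2]
LOAD_FAST a → push 22. Stack: [2, 22]
LOAD_CONST → push 3. Stack: [2, 22, 3]
BINARY_OP % → 22 % 3 = 1. Stack: [2, 1]
BINARY_OP // → 2 // 1 = 2. Stack: [2]
STORE_FAST s → s=2. Stack: []
LOAD_FAST a → push 22. Stack: [22]
LOAD_CONST → push 3. Stack: [22, 3]
BINARY_OP << → 22 << 3 = 176. Stack: [176]
STORE_FAST n → n=176. Stack: []
LOAD_FAST_LOAD_FAST s,n → push 2,176. Stack: [2, 176]
BINARY_OP // → 2 // 176 = 0. Stack: [0]
LOAD_FAST_LOAD_FAST n,a → push 176,22. Stack: [0, 176, 22]
BINARY_OP // → 176 // 22 = 8. Stack: [0, 8]
BINARY_OP - → 0 - 8 = -8. Stack: [-8]
STORE_FAST r → r=-8. Stack: []
LOAD_FAST a → push 22. Stack: [22]
LOAD_CONST → push 8. Stack: [22, 8]
BINARY_OP + → 22 + 8 = 30. Stack: [30]
STORE_FAST s → s=30. Stack: []
LOAD_FAST_LOAD_FAST n,s → push 176,30. Stack: [176, 30]
BINARY_OP * → 176 * 30 = 5280. Stack: [5280]
STORE_FAST n → n=5280. Stack: []
LOAD_FAST_LOAD_FAST n,a → push 5280,22. Stack: [5280, 22]
BINARY_OP | → 5280 | 22 = 5302. Stack: [5302]
LOAD_FAST a → push 22. Stack: [5302, 22]
BINARY_OP ^ → 5302 ^ 22 = 5280. Stack: [5280]
STORE_FAST t → t=5280. Stack: []
LOAD_FAST a → push 22. Stack: [22]
LOAD_CONST → push 3. Stack: [22, 3]
BINARY_OP - → 22 - 3 = 19. Stack: [19]
STORE_FAST z → z=19. Stack: []
LOAD_FAST z → push 19. Stack: [19]
RETURN_VALUE → return 19.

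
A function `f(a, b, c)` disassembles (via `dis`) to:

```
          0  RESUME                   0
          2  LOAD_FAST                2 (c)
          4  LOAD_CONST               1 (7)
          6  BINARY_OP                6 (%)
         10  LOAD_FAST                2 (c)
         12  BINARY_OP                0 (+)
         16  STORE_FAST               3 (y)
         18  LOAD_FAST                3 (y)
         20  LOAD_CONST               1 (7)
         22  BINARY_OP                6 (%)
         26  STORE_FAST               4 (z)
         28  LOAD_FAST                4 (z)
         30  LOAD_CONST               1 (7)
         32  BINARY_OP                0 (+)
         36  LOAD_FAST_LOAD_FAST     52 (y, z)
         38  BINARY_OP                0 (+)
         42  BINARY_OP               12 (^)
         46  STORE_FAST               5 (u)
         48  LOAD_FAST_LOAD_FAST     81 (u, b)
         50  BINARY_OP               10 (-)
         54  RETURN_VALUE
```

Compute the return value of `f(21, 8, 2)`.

LOAD_FAST c → push 2. Stack: [2]
LOAD_CONST → push 7. Stack: [2, 7]
BINARY_OP % → 2 % 7 = 2. Stack: [2]
LOAD_FAST c → push 2. Stack: [2, 2]
BINARY_OP + → 2 + 2 = 4. Stack: [4]
STORE_FAST y → y=4. Stack: []
LOAD_FAST y → push 4. Stack: [4]
LOAD_CONST → push 7. Stack: [4, 7]
BINARY_OP % → 4 % 7 = 4. Stack: [4]
STORE_FAST z → z=4. Stack: []
LOAD_FAST z → push 4. Stack: [4]
LOAD_CONST → push 7. Stack: [4, 7]
BINARY_OP + → 4 + 7 = 11. Stack: [11]
LOAD_FAST_LOAD_FAST y,z → push 4,4. Stack: [11, 4, 4]
BINARY_OP + → 4 + 4 = 8. Stack: [11, 8]
BINARY_OP ^ → 11 ^ 8 = 3. Stack: [3]
STORE_FAST u → u=3. Stack: []
LOAD_FAST_LOAD_FAST u,b → push 3,8. Stack: [3, 8]
BINARY_OP - → 3 - 8 = -5. Stack: [-5]
RETURN_VALUE → return -5.

-5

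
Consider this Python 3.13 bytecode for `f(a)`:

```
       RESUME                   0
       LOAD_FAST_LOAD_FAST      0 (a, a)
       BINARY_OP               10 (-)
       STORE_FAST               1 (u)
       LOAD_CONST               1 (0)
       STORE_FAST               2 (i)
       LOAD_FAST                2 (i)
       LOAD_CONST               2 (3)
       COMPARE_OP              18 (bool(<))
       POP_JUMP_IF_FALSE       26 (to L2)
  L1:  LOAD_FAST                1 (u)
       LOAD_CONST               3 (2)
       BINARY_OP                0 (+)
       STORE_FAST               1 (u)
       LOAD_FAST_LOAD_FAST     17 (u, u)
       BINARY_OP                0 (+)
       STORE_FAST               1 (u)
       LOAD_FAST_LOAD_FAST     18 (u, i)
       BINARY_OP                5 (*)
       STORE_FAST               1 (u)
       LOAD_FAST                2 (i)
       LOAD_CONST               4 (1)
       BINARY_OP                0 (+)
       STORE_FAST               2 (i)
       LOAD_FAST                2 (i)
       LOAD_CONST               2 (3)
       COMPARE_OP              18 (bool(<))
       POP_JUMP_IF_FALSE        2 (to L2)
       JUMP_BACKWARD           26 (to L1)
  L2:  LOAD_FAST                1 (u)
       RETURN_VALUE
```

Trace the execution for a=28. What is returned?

24

LOAD_FAST_LOAD_FAST a,a → push 28,28. Stack: [28, 28]
BINARY_OP - → 28 - 28 = 0. Stack: [0]
STORE_FAST u → u=0. Stack: []
LOAD_CONST → push 0. Stack: [0]
STORE_FAST i → i=0. Stack: []
LOAD_FAST i → push 0. Stack: [0]
LOAD_CONST → push 3. Stack: [0, 3]
COMPARE_OP bool(<) → 0 vs 3 = True. Stack: [True]
POP_JUMP_IF_FALSE → pop True; no jump. Stack: []
LOAD_FAST u → push 0. Stack: [0]
LOAD_CONST → push 2. Stack: [0, 2]
BINARY_OP + → 0 + 2 = 2. Stack: [2]
STORE_FAST u → u=2. Stack: []
LOAD_FAST_LOAD_FAST u,u → push 2,2. Stack: [2, 2]
BINARY_OP + → 2 + 2 = 4. Stack: [4]
STORE_FAST u → u=4. Stack: []
LOAD_FAST_LOAD_FAST u,i → push 4,0. Stack: [4, 0]
BINARY_OP * → 4 * 0 = 0. Stack: [0]
STORE_FAST u → u=0. Stack: []
LOAD_FAST i → push 0. Stack: [0]
LOAD_CONST → push 1. Stack: [0, 1]
BINARY_OP + → 0 + 1 = 1. Stack: [1]
STORE_FAST i → i=1. Stack: []
LOAD_FAST i → push 1. Stack: [1]
LOAD_CONST → push 3. Stack: [1, 3]
COMPARE_OP bool(<) → 1 vs 3 = True. Stack: [True]
POP_JUMP_IF_FALSE → pop True; no jump. Stack: []
LOAD_FAST u → push 0. Stack: [0]
LOAD_CONST → push 2. Stack: [0, 2]
BINARY_OP + → 0 + 2 = 2. Stack: [2]
STORE_FAST u → u=2. Stack: []
LOAD_FAST_LOAD_FAST u,u → push 2,2. Stack: [2, 2]
BINARY_OP + → 2 + 2 = 4. Stack: [4]
STORE_FAST u → u=4. Stack: []
LOAD_FAST_LOAD_FAST u,i → push 4,1. Stack: [4, 1]
BINARY_OP * → 4 * 1 = 4. Stack: [4]
STORE_FAST u → u=4. Stack: []
LOAD_FAST i → push 1. Stack: [1]
LOAD_CONST → push 1. Stack: [1, 1]
BINARY_OP + → 1 + 1 = 2. Stack: [2]
STORE_FAST i → i=2. Stack: []
LOAD_FAST i → push 2. Stack: [2]
LOAD_CONST → push 3. Stack: [2, 3]
COMPARE_OP bool(<) → 2 vs 3 = True. Stack: [True]
POP_JUMP_IF_FALSE → pop True; no jump. Stack: []
LOAD_FAST u → push 4. Stack: [4]
LOAD_CONST → push 2. Stack: [4, 2]
BINARY_OP + → 4 + 2 = 6. Stack: [6]
STORE_FAST u → u=6. Stack: []
LOAD_FAST_LOAD_FAST u,u → push 6,6. Stack: [6, 6]
BINARY_OP + → 6 + 6 = 12. Stack: [12]
STORE_FAST u → u=12. Stack: []
LOAD_FAST_LOAD_FAST u,i → push 12,2. Stack: [12, 2]
BINARY_OP * → 12 * 2 = 24. Stack: [24]
STORE_FAST u → u=24. Stack: []
LOAD_FAST i → push 2. Stack: [2]
LOAD_CONST → push 1. Stack: [2, 1]
BINARY_OP + → 2 + 1 = 3. Stack: [3]
STORE_FAST i → i=3. Stack: []
LOAD_FAST i → push 3. Stack: [3]
LOAD_CONST → push 3. Stack: [3, 3]
COMPARE_OP bool(<) → 3 vs 3 = False. Stack: [False]
POP_JUMP_IF_FALSE → pop False; jump. Stack: []
LOAD_FAST u → push 24. Stack: [24]
RETURN_VALUE → return 24.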